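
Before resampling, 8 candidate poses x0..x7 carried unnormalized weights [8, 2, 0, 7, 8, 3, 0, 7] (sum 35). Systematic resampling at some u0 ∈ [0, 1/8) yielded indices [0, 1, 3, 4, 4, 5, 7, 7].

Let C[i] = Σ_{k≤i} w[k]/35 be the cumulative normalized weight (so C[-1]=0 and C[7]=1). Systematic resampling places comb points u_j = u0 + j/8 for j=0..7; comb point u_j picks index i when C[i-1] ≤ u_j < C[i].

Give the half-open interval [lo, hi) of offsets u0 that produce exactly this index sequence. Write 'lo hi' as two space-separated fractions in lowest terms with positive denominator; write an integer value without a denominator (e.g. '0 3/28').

31/280 1/8

C = [8/35, 2/7, 2/7, 17/35, 5/7, 4/5, 4/5, 1]
j=0 picked index 0: u0 ∈ [0, 8/35)
j=1 picked index 1: u0 ∈ [29/280, 9/56)
j=2 picked index 3: u0 ∈ [1/28, 33/140)
j=3 picked index 4: u0 ∈ [31/280, 19/56)
j=4 picked index 4: u0 ∈ [-1/70, 3/14)
j=5 picked index 5: u0 ∈ [5/56, 7/40)
j=6 picked index 7: u0 ∈ [1/20, 1/4)
j=7 picked index 7: u0 ∈ [-3/40, 1/8)
intersection: [31/280, 1/8)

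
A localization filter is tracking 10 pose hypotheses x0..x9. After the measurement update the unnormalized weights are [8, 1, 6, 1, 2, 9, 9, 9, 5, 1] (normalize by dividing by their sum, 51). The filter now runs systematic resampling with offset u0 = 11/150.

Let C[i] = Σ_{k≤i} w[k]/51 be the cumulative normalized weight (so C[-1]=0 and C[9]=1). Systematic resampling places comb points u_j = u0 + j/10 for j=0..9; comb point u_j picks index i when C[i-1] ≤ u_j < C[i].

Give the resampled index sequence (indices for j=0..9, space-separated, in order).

0 1 2 5 5 6 6 7 7 8

C = [8/51, 3/17, 5/17, 16/51, 6/17, 9/17, 12/17, 15/17, 50/51, 1]
j=0: u_0=11/150 ∈ [0, 8/51) → index 0
j=1: u_1=13/75 ∈ [8/51, 3/17) → index 1
j=2: u_2=41/150 ∈ [3/17, 5/17) → index 2
j=3: u_3=28/75 ∈ [6/17, 9/17) → index 5
j=4: u_4=71/150 ∈ [6/17, 9/17) → index 5
j=5: u_5=43/75 ∈ [9/17, 12/17) → index 6
j=6: u_6=101/150 ∈ [9/17, 12/17) → index 6
j=7: u_7=58/75 ∈ [12/17, 15/17) → index 7
j=8: u_8=131/150 ∈ [12/17, 15/17) → index 7
j=9: u_9=73/75 ∈ [15/17, 50/51) → index 8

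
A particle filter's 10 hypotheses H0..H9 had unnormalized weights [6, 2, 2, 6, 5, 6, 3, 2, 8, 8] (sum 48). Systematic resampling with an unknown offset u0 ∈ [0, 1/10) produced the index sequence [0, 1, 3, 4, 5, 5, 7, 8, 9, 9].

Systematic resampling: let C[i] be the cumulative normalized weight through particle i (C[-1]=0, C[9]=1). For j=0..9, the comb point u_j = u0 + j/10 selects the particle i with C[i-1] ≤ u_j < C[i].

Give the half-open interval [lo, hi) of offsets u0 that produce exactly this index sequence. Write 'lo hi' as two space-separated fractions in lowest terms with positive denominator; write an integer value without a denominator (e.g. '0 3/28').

C = [1/8, 1/6, 5/24, 1/3, 7/16, 9/16, 5/8, 2/3, 5/6, 1]
j=0 picked index 0: u0 ∈ [0, 1/8)
j=1 picked index 1: u0 ∈ [1/40, 1/15)
j=2 picked index 3: u0 ∈ [1/120, 2/15)
j=3 picked index 4: u0 ∈ [1/30, 11/80)
j=4 picked index 5: u0 ∈ [3/80, 13/80)
j=5 picked index 5: u0 ∈ [-1/16, 1/16)
j=6 picked index 7: u0 ∈ [1/40, 1/15)
j=7 picked index 8: u0 ∈ [-1/30, 2/15)
j=8 picked index 9: u0 ∈ [1/30, 1/5)
j=9 picked index 9: u0 ∈ [-1/15, 1/10)
intersection: [3/80, 1/16)

3/80 1/16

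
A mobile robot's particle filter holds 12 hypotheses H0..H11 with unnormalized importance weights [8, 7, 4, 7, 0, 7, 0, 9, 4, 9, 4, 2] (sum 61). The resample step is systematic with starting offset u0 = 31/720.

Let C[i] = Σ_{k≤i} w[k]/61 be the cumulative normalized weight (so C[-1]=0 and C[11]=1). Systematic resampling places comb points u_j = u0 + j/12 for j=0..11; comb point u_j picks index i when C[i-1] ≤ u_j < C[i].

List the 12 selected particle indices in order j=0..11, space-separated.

0 0 1 2 3 5 7 7 8 9 9 10

C = [8/61, 15/61, 19/61, 26/61, 26/61, 33/61, 33/61, 42/61, 46/61, 55/61, 59/61, 1]
j=0: u_0=31/720 ∈ [0, 8/61) → index 0
j=1: u_1=91/720 ∈ [0, 8/61) → index 0
j=2: u_2=151/720 ∈ [8/61, 15/61) → index 1
j=3: u_3=211/720 ∈ [15/61, 19/61) → index 2
j=4: u_4=271/720 ∈ [19/61, 26/61) → index 3
j=5: u_5=331/720 ∈ [26/61, 33/61) → index 5
j=6: u_6=391/720 ∈ [33/61, 42/61) → index 7
j=7: u_7=451/720 ∈ [33/61, 42/61) → index 7
j=8: u_8=511/720 ∈ [42/61, 46/61) → index 8
j=9: u_9=571/720 ∈ [46/61, 55/61) → index 9
j=10: u_10=631/720 ∈ [46/61, 55/61) → index 9
j=11: u_11=691/720 ∈ [55/61, 59/61) → index 10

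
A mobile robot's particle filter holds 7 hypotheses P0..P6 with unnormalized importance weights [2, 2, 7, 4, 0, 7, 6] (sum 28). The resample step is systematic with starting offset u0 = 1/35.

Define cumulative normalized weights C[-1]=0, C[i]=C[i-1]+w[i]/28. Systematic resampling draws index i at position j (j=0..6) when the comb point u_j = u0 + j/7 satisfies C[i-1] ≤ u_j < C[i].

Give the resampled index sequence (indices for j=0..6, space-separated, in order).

C = [1/14, 1/7, 11/28, 15/28, 15/28, 11/14, 1]
j=0: u_0=1/35 ∈ [0, 1/14) → index 0
j=1: u_1=6/35 ∈ [1/7, 11/28) → index 2
j=2: u_2=11/35 ∈ [1/7, 11/28) → index 2
j=3: u_3=16/35 ∈ [11/28, 15/28) → index 3
j=4: u_4=3/5 ∈ [15/28, 11/14) → index 5
j=5: u_5=26/35 ∈ [15/28, 11/14) → index 5
j=6: u_6=31/35 ∈ [11/14, 1) → index 6

0 2 2 3 5 5 6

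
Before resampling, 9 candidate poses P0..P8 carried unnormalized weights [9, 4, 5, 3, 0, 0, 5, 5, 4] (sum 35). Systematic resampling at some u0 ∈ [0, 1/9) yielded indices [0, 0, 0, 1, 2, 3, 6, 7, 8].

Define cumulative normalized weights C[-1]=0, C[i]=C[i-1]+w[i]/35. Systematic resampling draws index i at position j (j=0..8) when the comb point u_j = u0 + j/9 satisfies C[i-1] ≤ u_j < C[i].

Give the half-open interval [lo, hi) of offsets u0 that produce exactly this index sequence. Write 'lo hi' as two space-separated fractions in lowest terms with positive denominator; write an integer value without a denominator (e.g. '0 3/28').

C = [9/35, 13/35, 18/35, 3/5, 3/5, 3/5, 26/35, 31/35, 1]
j=0 picked index 0: u0 ∈ [0, 9/35)
j=1 picked index 0: u0 ∈ [-1/9, 46/315)
j=2 picked index 0: u0 ∈ [-2/9, 11/315)
j=3 picked index 1: u0 ∈ [-8/105, 4/105)
j=4 picked index 2: u0 ∈ [-23/315, 22/315)
j=5 picked index 3: u0 ∈ [-13/315, 2/45)
j=6 picked index 6: u0 ∈ [-1/15, 8/105)
j=7 picked index 7: u0 ∈ [-11/315, 34/315)
j=8 picked index 8: u0 ∈ [-1/315, 1/9)
intersection: [0, 11/315)

0 11/315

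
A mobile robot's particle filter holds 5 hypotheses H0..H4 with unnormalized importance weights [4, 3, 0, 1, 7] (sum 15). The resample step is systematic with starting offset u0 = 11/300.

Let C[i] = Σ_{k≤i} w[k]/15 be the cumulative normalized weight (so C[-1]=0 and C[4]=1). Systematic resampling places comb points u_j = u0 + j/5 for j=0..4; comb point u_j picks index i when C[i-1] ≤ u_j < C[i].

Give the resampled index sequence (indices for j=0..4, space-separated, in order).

0 0 1 4 4

C = [4/15, 7/15, 7/15, 8/15, 1]
j=0: u_0=11/300 ∈ [0, 4/15) → index 0
j=1: u_1=71/300 ∈ [0, 4/15) → index 0
j=2: u_2=131/300 ∈ [4/15, 7/15) → index 1
j=3: u_3=191/300 ∈ [8/15, 1) → index 4
j=4: u_4=251/300 ∈ [8/15, 1) → index 4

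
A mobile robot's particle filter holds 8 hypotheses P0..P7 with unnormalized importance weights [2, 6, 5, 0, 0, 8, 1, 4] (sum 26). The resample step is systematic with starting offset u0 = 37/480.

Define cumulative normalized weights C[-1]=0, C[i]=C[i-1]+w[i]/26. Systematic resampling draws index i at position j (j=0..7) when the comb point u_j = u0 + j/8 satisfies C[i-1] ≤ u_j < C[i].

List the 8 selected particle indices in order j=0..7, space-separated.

C = [1/13, 4/13, 1/2, 1/2, 1/2, 21/26, 11/13, 1]
j=0: u_0=37/480 ∈ [1/13, 4/13) → index 1
j=1: u_1=97/480 ∈ [1/13, 4/13) → index 1
j=2: u_2=157/480 ∈ [4/13, 1/2) → index 2
j=3: u_3=217/480 ∈ [4/13, 1/2) → index 2
j=4: u_4=277/480 ∈ [1/2, 21/26) → index 5
j=5: u_5=337/480 ∈ [1/2, 21/26) → index 5
j=6: u_6=397/480 ∈ [21/26, 11/13) → index 6
j=7: u_7=457/480 ∈ [11/13, 1) → index 7

1 1 2 2 5 5 6 7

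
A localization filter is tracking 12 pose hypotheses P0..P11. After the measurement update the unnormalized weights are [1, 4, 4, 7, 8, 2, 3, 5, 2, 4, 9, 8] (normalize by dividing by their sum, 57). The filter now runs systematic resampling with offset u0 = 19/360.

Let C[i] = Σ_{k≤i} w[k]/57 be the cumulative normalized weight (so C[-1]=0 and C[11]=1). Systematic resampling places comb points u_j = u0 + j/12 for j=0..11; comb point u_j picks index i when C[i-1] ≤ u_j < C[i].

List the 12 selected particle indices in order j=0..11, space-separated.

1 2 3 4 4 6 7 9 10 10 11 11

C = [1/57, 5/57, 3/19, 16/57, 8/19, 26/57, 29/57, 34/57, 12/19, 40/57, 49/57, 1]
j=0: u_0=19/360 ∈ [1/57, 5/57) → index 1
j=1: u_1=49/360 ∈ [5/57, 3/19) → index 2
j=2: u_2=79/360 ∈ [3/19, 16/57) → index 3
j=3: u_3=109/360 ∈ [16/57, 8/19) → index 4
j=4: u_4=139/360 ∈ [16/57, 8/19) → index 4
j=5: u_5=169/360 ∈ [26/57, 29/57) → index 6
j=6: u_6=199/360 ∈ [29/57, 34/57) → index 7
j=7: u_7=229/360 ∈ [12/19, 40/57) → index 9
j=8: u_8=259/360 ∈ [40/57, 49/57) → index 10
j=9: u_9=289/360 ∈ [40/57, 49/57) → index 10
j=10: u_10=319/360 ∈ [49/57, 1) → index 11
j=11: u_11=349/360 ∈ [49/57, 1) → index 11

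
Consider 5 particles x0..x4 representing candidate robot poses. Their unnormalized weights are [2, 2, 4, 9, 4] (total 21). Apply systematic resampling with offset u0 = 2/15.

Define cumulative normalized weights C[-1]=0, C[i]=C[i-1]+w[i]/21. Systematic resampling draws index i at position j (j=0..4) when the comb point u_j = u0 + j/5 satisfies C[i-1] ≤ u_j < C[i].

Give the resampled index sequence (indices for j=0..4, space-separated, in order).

1 2 3 3 4

C = [2/21, 4/21, 8/21, 17/21, 1]
j=0: u_0=2/15 ∈ [2/21, 4/21) → index 1
j=1: u_1=1/3 ∈ [4/21, 8/21) → index 2
j=2: u_2=8/15 ∈ [8/21, 17/21) → index 3
j=3: u_3=11/15 ∈ [8/21, 17/21) → index 3
j=4: u_4=14/15 ∈ [17/21, 1) → index 4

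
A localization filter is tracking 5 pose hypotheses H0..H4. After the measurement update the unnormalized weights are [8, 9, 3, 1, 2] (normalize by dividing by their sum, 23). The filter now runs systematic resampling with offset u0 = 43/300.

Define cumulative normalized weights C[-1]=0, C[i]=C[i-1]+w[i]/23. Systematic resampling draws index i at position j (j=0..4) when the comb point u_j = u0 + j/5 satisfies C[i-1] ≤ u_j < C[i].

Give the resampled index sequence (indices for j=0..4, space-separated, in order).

0 0 1 2 4

C = [8/23, 17/23, 20/23, 21/23, 1]
j=0: u_0=43/300 ∈ [0, 8/23) → index 0
j=1: u_1=103/300 ∈ [0, 8/23) → index 0
j=2: u_2=163/300 ∈ [8/23, 17/23) → index 1
j=3: u_3=223/300 ∈ [17/23, 20/23) → index 2
j=4: u_4=283/300 ∈ [21/23, 1) → index 4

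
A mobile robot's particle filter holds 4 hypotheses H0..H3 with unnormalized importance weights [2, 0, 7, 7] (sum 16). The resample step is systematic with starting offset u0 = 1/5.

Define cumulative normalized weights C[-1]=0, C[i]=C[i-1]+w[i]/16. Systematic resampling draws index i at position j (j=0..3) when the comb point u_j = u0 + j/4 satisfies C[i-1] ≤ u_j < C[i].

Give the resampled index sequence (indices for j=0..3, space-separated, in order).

2 2 3 3

C = [1/8, 1/8, 9/16, 1]
j=0: u_0=1/5 ∈ [1/8, 9/16) → index 2
j=1: u_1=9/20 ∈ [1/8, 9/16) → index 2
j=2: u_2=7/10 ∈ [9/16, 1) → index 3
j=3: u_3=19/20 ∈ [9/16, 1) → index 3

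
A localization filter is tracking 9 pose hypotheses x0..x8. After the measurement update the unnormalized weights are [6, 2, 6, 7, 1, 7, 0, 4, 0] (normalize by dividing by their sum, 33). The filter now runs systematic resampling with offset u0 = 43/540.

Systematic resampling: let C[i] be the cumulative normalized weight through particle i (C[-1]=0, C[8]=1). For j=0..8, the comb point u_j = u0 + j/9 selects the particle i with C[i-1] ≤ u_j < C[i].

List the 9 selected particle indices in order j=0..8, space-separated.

0 1 2 2 3 3 5 5 7

C = [2/11, 8/33, 14/33, 7/11, 2/3, 29/33, 29/33, 1, 1]
j=0: u_0=43/540 ∈ [0, 2/11) → index 0
j=1: u_1=103/540 ∈ [2/11, 8/33) → index 1
j=2: u_2=163/540 ∈ [8/33, 14/33) → index 2
j=3: u_3=223/540 ∈ [8/33, 14/33) → index 2
j=4: u_4=283/540 ∈ [14/33, 7/11) → index 3
j=5: u_5=343/540 ∈ [14/33, 7/11) → index 3
j=6: u_6=403/540 ∈ [2/3, 29/33) → index 5
j=7: u_7=463/540 ∈ [2/3, 29/33) → index 5
j=8: u_8=523/540 ∈ [29/33, 1) → index 7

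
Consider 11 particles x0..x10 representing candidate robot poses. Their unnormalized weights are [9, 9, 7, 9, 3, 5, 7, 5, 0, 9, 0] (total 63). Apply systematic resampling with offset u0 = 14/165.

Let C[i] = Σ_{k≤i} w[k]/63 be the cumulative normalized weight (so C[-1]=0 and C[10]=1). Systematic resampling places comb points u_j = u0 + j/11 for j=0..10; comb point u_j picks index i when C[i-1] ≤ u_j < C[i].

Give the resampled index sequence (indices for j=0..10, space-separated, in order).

C = [1/7, 2/7, 25/63, 34/63, 37/63, 2/3, 7/9, 6/7, 6/7, 1, 1]
j=0: u_0=14/165 ∈ [0, 1/7) → index 0
j=1: u_1=29/165 ∈ [1/7, 2/7) → index 1
j=2: u_2=4/15 ∈ [1/7, 2/7) → index 1
j=3: u_3=59/165 ∈ [2/7, 25/63) → index 2
j=4: u_4=74/165 ∈ [25/63, 34/63) → index 3
j=5: u_5=89/165 ∈ [25/63, 34/63) → index 3
j=6: u_6=104/165 ∈ [37/63, 2/3) → index 5
j=7: u_7=119/165 ∈ [2/3, 7/9) → index 6
j=8: u_8=134/165 ∈ [7/9, 6/7) → index 7
j=9: u_9=149/165 ∈ [6/7, 1) → index 9
j=10: u_10=164/165 ∈ [6/7, 1) → index 9

0 1 1 2 3 3 5 6 7 9 9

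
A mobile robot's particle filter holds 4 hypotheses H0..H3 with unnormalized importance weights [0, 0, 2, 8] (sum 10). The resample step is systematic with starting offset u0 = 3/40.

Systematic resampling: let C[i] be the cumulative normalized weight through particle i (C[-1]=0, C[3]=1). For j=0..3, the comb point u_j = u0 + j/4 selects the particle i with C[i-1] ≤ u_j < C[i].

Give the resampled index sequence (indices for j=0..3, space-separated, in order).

2 3 3 3

C = [0, 0, 1/5, 1]
j=0: u_0=3/40 ∈ [0, 1/5) → index 2
j=1: u_1=13/40 ∈ [1/5, 1) → index 3
j=2: u_2=23/40 ∈ [1/5, 1) → index 3
j=3: u_3=33/40 ∈ [1/5, 1) → index 3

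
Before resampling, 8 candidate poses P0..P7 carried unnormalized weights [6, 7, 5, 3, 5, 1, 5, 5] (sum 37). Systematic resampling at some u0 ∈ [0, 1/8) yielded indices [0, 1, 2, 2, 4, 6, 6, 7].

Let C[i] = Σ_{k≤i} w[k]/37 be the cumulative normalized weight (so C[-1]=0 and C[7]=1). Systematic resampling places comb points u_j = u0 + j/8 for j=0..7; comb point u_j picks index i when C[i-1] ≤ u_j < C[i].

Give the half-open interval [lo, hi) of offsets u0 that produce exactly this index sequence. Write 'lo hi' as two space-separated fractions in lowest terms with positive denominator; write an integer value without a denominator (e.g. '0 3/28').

C = [6/37, 13/37, 18/37, 21/37, 26/37, 27/37, 32/37, 1]
j=0 picked index 0: u0 ∈ [0, 6/37)
j=1 picked index 1: u0 ∈ [11/296, 67/296)
j=2 picked index 2: u0 ∈ [15/148, 35/148)
j=3 picked index 2: u0 ∈ [-7/296, 33/296)
j=4 picked index 4: u0 ∈ [5/74, 15/74)
j=5 picked index 6: u0 ∈ [31/296, 71/296)
j=6 picked index 6: u0 ∈ [-3/148, 17/148)
j=7 picked index 7: u0 ∈ [-3/296, 1/8)
intersection: [31/296, 33/296)

31/296 33/296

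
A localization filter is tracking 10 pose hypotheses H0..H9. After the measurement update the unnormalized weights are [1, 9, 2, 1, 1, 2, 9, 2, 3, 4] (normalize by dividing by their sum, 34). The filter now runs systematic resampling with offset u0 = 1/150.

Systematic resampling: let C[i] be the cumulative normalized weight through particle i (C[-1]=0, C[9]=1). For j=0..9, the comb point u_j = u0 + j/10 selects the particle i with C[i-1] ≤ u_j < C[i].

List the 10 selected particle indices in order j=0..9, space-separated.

C = [1/34, 5/17, 6/17, 13/34, 7/17, 8/17, 25/34, 27/34, 15/17, 1]
j=0: u_0=1/150 ∈ [0, 1/34) → index 0
j=1: u_1=8/75 ∈ [1/34, 5/17) → index 1
j=2: u_2=31/150 ∈ [1/34, 5/17) → index 1
j=3: u_3=23/75 ∈ [5/17, 6/17) → index 2
j=4: u_4=61/150 ∈ [13/34, 7/17) → index 4
j=5: u_5=38/75 ∈ [8/17, 25/34) → index 6
j=6: u_6=91/150 ∈ [8/17, 25/34) → index 6
j=7: u_7=53/75 ∈ [8/17, 25/34) → index 6
j=8: u_8=121/150 ∈ [27/34, 15/17) → index 8
j=9: u_9=68/75 ∈ [15/17, 1) → index 9

0 1 1 2 4 6 6 6 8 9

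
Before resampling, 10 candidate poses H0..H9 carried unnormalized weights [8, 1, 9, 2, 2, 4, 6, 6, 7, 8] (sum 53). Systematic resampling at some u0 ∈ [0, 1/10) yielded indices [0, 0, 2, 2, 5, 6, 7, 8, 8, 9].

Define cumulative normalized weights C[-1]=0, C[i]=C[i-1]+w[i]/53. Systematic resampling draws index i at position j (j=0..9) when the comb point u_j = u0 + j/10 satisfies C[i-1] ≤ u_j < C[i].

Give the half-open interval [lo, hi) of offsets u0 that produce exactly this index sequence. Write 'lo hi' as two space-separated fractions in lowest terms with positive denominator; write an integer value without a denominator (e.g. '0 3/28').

9/530 21/530

C = [8/53, 9/53, 18/53, 20/53, 22/53, 26/53, 32/53, 38/53, 45/53, 1]
j=0 picked index 0: u0 ∈ [0, 8/53)
j=1 picked index 0: u0 ∈ [-1/10, 27/530)
j=2 picked index 2: u0 ∈ [-8/265, 37/265)
j=3 picked index 2: u0 ∈ [-69/530, 21/530)
j=4 picked index 5: u0 ∈ [4/265, 24/265)
j=5 picked index 6: u0 ∈ [-1/106, 11/106)
j=6 picked index 7: u0 ∈ [1/265, 31/265)
j=7 picked index 8: u0 ∈ [9/530, 79/530)
j=8 picked index 8: u0 ∈ [-22/265, 13/265)
j=9 picked index 9: u0 ∈ [-27/530, 1/10)
intersection: [9/530, 21/530)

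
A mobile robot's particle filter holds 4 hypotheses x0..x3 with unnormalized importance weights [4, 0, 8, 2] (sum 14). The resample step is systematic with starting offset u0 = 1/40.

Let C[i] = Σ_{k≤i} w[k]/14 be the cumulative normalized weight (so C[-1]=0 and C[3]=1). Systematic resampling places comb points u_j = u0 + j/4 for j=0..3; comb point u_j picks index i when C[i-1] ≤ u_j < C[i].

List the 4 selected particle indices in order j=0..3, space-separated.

0 0 2 2

C = [2/7, 2/7, 6/7, 1]
j=0: u_0=1/40 ∈ [0, 2/7) → index 0
j=1: u_1=11/40 ∈ [0, 2/7) → index 0
j=2: u_2=21/40 ∈ [2/7, 6/7) → index 2
j=3: u_3=31/40 ∈ [2/7, 6/7) → index 2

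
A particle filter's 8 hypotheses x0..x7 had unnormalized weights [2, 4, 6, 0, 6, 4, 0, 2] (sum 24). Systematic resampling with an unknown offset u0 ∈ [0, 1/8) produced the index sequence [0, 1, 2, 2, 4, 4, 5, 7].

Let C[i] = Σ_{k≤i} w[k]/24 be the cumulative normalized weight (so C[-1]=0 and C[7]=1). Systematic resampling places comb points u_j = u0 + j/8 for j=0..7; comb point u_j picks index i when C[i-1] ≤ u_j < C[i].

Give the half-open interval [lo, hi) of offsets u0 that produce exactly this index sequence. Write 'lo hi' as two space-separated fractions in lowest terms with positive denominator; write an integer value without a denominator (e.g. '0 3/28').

C = [1/12, 1/4, 1/2, 1/2, 3/4, 11/12, 11/12, 1]
j=0 picked index 0: u0 ∈ [0, 1/12)
j=1 picked index 1: u0 ∈ [-1/24, 1/8)
j=2 picked index 2: u0 ∈ [0, 1/4)
j=3 picked index 2: u0 ∈ [-1/8, 1/8)
j=4 picked index 4: u0 ∈ [0, 1/4)
j=5 picked index 4: u0 ∈ [-1/8, 1/8)
j=6 picked index 5: u0 ∈ [0, 1/6)
j=7 picked index 7: u0 ∈ [1/24, 1/8)
intersection: [1/24, 1/12)

1/24 1/12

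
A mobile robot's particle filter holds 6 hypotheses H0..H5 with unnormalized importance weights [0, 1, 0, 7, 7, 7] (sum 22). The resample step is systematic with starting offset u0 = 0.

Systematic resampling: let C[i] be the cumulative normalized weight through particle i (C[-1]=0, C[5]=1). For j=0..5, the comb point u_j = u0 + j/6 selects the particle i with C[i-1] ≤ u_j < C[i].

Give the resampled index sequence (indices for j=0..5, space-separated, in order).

1 3 3 4 4 5

C = [0, 1/22, 1/22, 4/11, 15/22, 1]
j=0: u_0=0 ∈ [0, 1/22) → index 1
j=1: u_1=1/6 ∈ [1/22, 4/11) → index 3
j=2: u_2=1/3 ∈ [1/22, 4/11) → index 3
j=3: u_3=1/2 ∈ [4/11, 15/22) → index 4
j=4: u_4=2/3 ∈ [4/11, 15/22) → index 4
j=5: u_5=5/6 ∈ [15/22, 1) → index 5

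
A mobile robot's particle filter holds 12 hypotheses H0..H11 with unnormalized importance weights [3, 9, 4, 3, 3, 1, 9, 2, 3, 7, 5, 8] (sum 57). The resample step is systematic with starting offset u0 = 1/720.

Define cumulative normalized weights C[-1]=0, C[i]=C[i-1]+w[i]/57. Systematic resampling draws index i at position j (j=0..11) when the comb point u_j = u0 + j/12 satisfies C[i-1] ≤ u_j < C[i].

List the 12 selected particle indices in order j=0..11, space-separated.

0 1 1 2 4 6 6 7 9 9 10 11

C = [1/19, 4/19, 16/57, 1/3, 22/57, 23/57, 32/57, 34/57, 37/57, 44/57, 49/57, 1]
j=0: u_0=1/720 ∈ [0, 1/19) → index 0
j=1: u_1=61/720 ∈ [1/19, 4/19) → index 1
j=2: u_2=121/720 ∈ [1/19, 4/19) → index 1
j=3: u_3=181/720 ∈ [4/19, 16/57) → index 2
j=4: u_4=241/720 ∈ [1/3, 22/57) → index 4
j=5: u_5=301/720 ∈ [23/57, 32/57) → index 6
j=6: u_6=361/720 ∈ [23/57, 32/57) → index 6
j=7: u_7=421/720 ∈ [32/57, 34/57) → index 7
j=8: u_8=481/720 ∈ [37/57, 44/57) → index 9
j=9: u_9=541/720 ∈ [37/57, 44/57) → index 9
j=10: u_10=601/720 ∈ [44/57, 49/57) → index 10
j=11: u_11=661/720 ∈ [49/57, 1) → index 11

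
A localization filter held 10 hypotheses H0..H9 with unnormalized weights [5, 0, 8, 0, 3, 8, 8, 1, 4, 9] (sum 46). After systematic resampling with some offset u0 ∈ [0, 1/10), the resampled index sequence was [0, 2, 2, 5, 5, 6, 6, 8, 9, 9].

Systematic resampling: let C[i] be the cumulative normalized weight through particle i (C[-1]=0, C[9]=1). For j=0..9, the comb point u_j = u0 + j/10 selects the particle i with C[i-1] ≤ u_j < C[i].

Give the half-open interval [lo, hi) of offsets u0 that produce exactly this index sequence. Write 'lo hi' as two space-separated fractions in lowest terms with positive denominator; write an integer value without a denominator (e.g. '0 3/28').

11/230 19/230

C = [5/46, 5/46, 13/46, 13/46, 8/23, 12/23, 16/23, 33/46, 37/46, 1]
j=0 picked index 0: u0 ∈ [0, 5/46)
j=1 picked index 2: u0 ∈ [1/115, 21/115)
j=2 picked index 2: u0 ∈ [-21/230, 19/230)
j=3 picked index 5: u0 ∈ [11/230, 51/230)
j=4 picked index 5: u0 ∈ [-6/115, 14/115)
j=5 picked index 6: u0 ∈ [1/46, 9/46)
j=6 picked index 6: u0 ∈ [-9/115, 11/115)
j=7 picked index 8: u0 ∈ [2/115, 12/115)
j=8 picked index 9: u0 ∈ [1/230, 1/5)
j=9 picked index 9: u0 ∈ [-11/115, 1/10)
intersection: [11/230, 19/230)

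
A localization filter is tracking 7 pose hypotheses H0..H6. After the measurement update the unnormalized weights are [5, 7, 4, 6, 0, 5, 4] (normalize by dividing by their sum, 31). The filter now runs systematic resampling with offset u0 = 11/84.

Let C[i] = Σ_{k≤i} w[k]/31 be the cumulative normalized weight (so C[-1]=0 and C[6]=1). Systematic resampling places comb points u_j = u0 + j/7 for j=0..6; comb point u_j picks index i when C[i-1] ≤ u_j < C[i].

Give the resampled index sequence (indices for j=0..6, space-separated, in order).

0 1 2 3 3 5 6

C = [5/31, 12/31, 16/31, 22/31, 22/31, 27/31, 1]
j=0: u_0=11/84 ∈ [0, 5/31) → index 0
j=1: u_1=23/84 ∈ [5/31, 12/31) → index 1
j=2: u_2=5/12 ∈ [12/31, 16/31) → index 2
j=3: u_3=47/84 ∈ [16/31, 22/31) → index 3
j=4: u_4=59/84 ∈ [16/31, 22/31) → index 3
j=5: u_5=71/84 ∈ [22/31, 27/31) → index 5
j=6: u_6=83/84 ∈ [27/31, 1) → index 6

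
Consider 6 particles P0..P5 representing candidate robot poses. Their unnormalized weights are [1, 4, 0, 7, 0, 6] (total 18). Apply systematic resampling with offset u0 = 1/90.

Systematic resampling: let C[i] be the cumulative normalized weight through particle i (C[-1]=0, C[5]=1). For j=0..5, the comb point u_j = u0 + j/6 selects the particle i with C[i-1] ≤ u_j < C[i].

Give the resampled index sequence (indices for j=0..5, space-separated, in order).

0 1 3 3 5 5

C = [1/18, 5/18, 5/18, 2/3, 2/3, 1]
j=0: u_0=1/90 ∈ [0, 1/18) → index 0
j=1: u_1=8/45 ∈ [1/18, 5/18) → index 1
j=2: u_2=31/90 ∈ [5/18, 2/3) → index 3
j=3: u_3=23/45 ∈ [5/18, 2/3) → index 3
j=4: u_4=61/90 ∈ [2/3, 1) → index 5
j=5: u_5=38/45 ∈ [2/3, 1) → index 5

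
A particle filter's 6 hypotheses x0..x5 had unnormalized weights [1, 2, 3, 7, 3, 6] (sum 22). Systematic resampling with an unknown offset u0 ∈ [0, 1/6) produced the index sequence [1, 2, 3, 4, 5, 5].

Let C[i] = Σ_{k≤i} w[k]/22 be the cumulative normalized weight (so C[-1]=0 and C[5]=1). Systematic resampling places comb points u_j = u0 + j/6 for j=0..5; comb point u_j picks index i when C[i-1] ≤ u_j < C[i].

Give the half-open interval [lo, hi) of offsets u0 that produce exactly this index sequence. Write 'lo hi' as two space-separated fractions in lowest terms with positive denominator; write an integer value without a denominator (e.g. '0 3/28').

1/11 7/66

C = [1/22, 3/22, 3/11, 13/22, 8/11, 1]
j=0 picked index 1: u0 ∈ [1/22, 3/22)
j=1 picked index 2: u0 ∈ [-1/33, 7/66)
j=2 picked index 3: u0 ∈ [-2/33, 17/66)
j=3 picked index 4: u0 ∈ [1/11, 5/22)
j=4 picked index 5: u0 ∈ [2/33, 1/3)
j=5 picked index 5: u0 ∈ [-7/66, 1/6)
intersection: [1/11, 7/66)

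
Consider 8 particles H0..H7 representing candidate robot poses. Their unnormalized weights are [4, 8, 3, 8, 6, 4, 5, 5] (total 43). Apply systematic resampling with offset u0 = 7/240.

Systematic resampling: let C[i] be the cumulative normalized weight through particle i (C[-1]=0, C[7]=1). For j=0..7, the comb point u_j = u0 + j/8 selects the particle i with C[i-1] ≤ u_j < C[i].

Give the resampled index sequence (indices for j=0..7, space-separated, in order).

0 1 2 3 3 4 6 7

C = [4/43, 12/43, 15/43, 23/43, 29/43, 33/43, 38/43, 1]
j=0: u_0=7/240 ∈ [0, 4/43) → index 0
j=1: u_1=37/240 ∈ [4/43, 12/43) → index 1
j=2: u_2=67/240 ∈ [12/43, 15/43) → index 2
j=3: u_3=97/240 ∈ [15/43, 23/43) → index 3
j=4: u_4=127/240 ∈ [15/43, 23/43) → index 3
j=5: u_5=157/240 ∈ [23/43, 29/43) → index 4
j=6: u_6=187/240 ∈ [33/43, 38/43) → index 6
j=7: u_7=217/240 ∈ [38/43, 1) → index 7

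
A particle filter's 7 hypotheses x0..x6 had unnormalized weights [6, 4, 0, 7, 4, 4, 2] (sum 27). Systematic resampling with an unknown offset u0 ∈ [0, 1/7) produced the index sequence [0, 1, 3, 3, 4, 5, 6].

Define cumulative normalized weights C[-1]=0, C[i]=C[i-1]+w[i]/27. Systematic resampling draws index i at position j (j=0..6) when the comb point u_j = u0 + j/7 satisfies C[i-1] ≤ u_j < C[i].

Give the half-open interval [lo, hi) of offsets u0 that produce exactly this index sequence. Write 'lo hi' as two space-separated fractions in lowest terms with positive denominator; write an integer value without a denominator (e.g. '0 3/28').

16/189 1/7

C = [2/9, 10/27, 10/27, 17/27, 7/9, 25/27, 1]
j=0 picked index 0: u0 ∈ [0, 2/9)
j=1 picked index 1: u0 ∈ [5/63, 43/189)
j=2 picked index 3: u0 ∈ [16/189, 65/189)
j=3 picked index 3: u0 ∈ [-11/189, 38/189)
j=4 picked index 4: u0 ∈ [11/189, 13/63)
j=5 picked index 5: u0 ∈ [4/63, 40/189)
j=6 picked index 6: u0 ∈ [13/189, 1/7)
intersection: [16/189, 1/7)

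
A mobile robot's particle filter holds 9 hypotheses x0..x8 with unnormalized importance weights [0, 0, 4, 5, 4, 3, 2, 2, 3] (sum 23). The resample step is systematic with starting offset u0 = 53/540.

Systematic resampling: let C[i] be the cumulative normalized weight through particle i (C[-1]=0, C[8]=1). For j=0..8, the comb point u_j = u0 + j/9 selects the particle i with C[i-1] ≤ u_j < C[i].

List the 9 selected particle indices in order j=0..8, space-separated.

C = [0, 0, 4/23, 9/23, 13/23, 16/23, 18/23, 20/23, 1]
j=0: u_0=53/540 ∈ [0, 4/23) → index 2
j=1: u_1=113/540 ∈ [4/23, 9/23) → index 3
j=2: u_2=173/540 ∈ [4/23, 9/23) → index 3
j=3: u_3=233/540 ∈ [9/23, 13/23) → index 4
j=4: u_4=293/540 ∈ [9/23, 13/23) → index 4
j=5: u_5=353/540 ∈ [13/23, 16/23) → index 5
j=6: u_6=413/540 ∈ [16/23, 18/23) → index 6
j=7: u_7=473/540 ∈ [20/23, 1) → index 8
j=8: u_8=533/540 ∈ [20/23, 1) → index 8

2 3 3 4 4 5 6 8 8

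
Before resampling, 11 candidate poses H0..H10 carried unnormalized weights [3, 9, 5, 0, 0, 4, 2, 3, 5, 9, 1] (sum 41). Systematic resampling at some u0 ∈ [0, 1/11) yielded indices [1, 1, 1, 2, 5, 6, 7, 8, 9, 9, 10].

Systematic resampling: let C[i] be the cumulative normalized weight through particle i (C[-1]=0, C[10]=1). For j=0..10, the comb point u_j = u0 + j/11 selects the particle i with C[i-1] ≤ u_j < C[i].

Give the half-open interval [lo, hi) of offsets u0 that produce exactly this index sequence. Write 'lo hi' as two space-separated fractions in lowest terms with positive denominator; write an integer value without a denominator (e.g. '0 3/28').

3/41 40/451

C = [3/41, 12/41, 17/41, 17/41, 17/41, 21/41, 23/41, 26/41, 31/41, 40/41, 1]
j=0 picked index 1: u0 ∈ [3/41, 12/41)
j=1 picked index 1: u0 ∈ [-8/451, 91/451)
j=2 picked index 1: u0 ∈ [-49/451, 50/451)
j=3 picked index 2: u0 ∈ [9/451, 64/451)
j=4 picked index 5: u0 ∈ [23/451, 67/451)
j=5 picked index 6: u0 ∈ [26/451, 48/451)
j=6 picked index 7: u0 ∈ [7/451, 40/451)
j=7 picked index 8: u0 ∈ [-1/451, 54/451)
j=8 picked index 9: u0 ∈ [13/451, 112/451)
j=9 picked index 9: u0 ∈ [-28/451, 71/451)
j=10 picked index 10: u0 ∈ [30/451, 1/11)
intersection: [3/41, 40/451)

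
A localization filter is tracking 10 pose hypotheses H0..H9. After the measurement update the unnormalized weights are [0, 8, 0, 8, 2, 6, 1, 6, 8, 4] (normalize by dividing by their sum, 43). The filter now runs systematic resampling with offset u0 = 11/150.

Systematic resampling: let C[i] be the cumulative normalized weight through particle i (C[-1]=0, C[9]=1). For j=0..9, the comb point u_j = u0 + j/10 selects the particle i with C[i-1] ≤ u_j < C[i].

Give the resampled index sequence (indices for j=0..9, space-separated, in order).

C = [0, 8/43, 8/43, 16/43, 18/43, 24/43, 25/43, 31/43, 39/43, 1]
j=0: u_0=11/150 ∈ [0, 8/43) → index 1
j=1: u_1=13/75 ∈ [0, 8/43) → index 1
j=2: u_2=41/150 ∈ [8/43, 16/43) → index 3
j=3: u_3=28/75 ∈ [16/43, 18/43) → index 4
j=4: u_4=71/150 ∈ [18/43, 24/43) → index 5
j=5: u_5=43/75 ∈ [24/43, 25/43) → index 6
j=6: u_6=101/150 ∈ [25/43, 31/43) → index 7
j=7: u_7=58/75 ∈ [31/43, 39/43) → index 8
j=8: u_8=131/150 ∈ [31/43, 39/43) → index 8
j=9: u_9=73/75 ∈ [39/43, 1) → index 9

1 1 3 4 5 6 7 8 8 9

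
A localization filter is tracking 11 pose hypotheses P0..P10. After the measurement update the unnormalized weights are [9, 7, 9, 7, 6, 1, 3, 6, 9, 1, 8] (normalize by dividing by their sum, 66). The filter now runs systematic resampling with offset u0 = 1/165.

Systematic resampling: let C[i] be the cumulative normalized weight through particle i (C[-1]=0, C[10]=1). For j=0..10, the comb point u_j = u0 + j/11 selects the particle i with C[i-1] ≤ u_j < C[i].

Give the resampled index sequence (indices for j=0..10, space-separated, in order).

C = [3/22, 8/33, 25/66, 16/33, 19/33, 13/22, 7/11, 8/11, 19/22, 29/33, 1]
j=0: u_0=1/165 ∈ [0, 3/22) → index 0
j=1: u_1=16/165 ∈ [0, 3/22) → index 0
j=2: u_2=31/165 ∈ [3/22, 8/33) → index 1
j=3: u_3=46/165 ∈ [8/33, 25/66) → index 2
j=4: u_4=61/165 ∈ [8/33, 25/66) → index 2
j=5: u_5=76/165 ∈ [25/66, 16/33) → index 3
j=6: u_6=91/165 ∈ [16/33, 19/33) → index 4
j=7: u_7=106/165 ∈ [7/11, 8/11) → index 7
j=8: u_8=11/15 ∈ [8/11, 19/22) → index 8
j=9: u_9=136/165 ∈ [8/11, 19/22) → index 8
j=10: u_10=151/165 ∈ [29/33, 1) → index 10

0 0 1 2 2 3 4 7 8 8 10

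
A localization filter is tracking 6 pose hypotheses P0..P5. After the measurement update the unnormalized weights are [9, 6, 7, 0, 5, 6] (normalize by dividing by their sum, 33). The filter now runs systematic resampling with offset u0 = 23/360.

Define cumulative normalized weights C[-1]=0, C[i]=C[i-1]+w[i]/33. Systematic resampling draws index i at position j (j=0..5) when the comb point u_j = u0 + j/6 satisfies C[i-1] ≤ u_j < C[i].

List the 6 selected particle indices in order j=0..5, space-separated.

0 0 1 2 4 5

C = [3/11, 5/11, 2/3, 2/3, 9/11, 1]
j=0: u_0=23/360 ∈ [0, 3/11) → index 0
j=1: u_1=83/360 ∈ [0, 3/11) → index 0
j=2: u_2=143/360 ∈ [3/11, 5/11) → index 1
j=3: u_3=203/360 ∈ [5/11, 2/3) → index 2
j=4: u_4=263/360 ∈ [2/3, 9/11) → index 4
j=5: u_5=323/360 ∈ [9/11, 1) → index 5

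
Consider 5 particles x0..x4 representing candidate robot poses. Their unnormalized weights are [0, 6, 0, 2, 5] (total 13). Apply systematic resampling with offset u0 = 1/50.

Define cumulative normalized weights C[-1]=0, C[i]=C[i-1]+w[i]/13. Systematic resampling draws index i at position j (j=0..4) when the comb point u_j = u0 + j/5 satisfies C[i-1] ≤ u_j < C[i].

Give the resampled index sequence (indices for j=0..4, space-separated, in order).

C = [0, 6/13, 6/13, 8/13, 1]
j=0: u_0=1/50 ∈ [0, 6/13) → index 1
j=1: u_1=11/50 ∈ [0, 6/13) → index 1
j=2: u_2=21/50 ∈ [0, 6/13) → index 1
j=3: u_3=31/50 ∈ [8/13, 1) → index 4
j=4: u_4=41/50 ∈ [8/13, 1) → index 4

1 1 1 4 4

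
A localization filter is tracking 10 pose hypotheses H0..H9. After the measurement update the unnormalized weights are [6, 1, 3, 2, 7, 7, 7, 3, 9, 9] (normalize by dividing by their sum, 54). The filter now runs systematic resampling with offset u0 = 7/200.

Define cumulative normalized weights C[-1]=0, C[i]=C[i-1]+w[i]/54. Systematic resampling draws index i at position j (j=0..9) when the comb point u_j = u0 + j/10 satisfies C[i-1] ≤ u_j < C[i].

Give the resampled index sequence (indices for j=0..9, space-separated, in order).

0 2 4 4 5 6 7 8 9 9

C = [1/9, 7/54, 5/27, 2/9, 19/54, 13/27, 11/18, 2/3, 5/6, 1]
j=0: u_0=7/200 ∈ [0, 1/9) → index 0
j=1: u_1=27/200 ∈ [7/54, 5/27) → index 2
j=2: u_2=47/200 ∈ [2/9, 19/54) → index 4
j=3: u_3=67/200 ∈ [2/9, 19/54) → index 4
j=4: u_4=87/200 ∈ [19/54, 13/27) → index 5
j=5: u_5=107/200 ∈ [13/27, 11/18) → index 6
j=6: u_6=127/200 ∈ [11/18, 2/3) → index 7
j=7: u_7=147/200 ∈ [2/3, 5/6) → index 8
j=8: u_8=167/200 ∈ [5/6, 1) → index 9
j=9: u_9=187/200 ∈ [5/6, 1) → index 9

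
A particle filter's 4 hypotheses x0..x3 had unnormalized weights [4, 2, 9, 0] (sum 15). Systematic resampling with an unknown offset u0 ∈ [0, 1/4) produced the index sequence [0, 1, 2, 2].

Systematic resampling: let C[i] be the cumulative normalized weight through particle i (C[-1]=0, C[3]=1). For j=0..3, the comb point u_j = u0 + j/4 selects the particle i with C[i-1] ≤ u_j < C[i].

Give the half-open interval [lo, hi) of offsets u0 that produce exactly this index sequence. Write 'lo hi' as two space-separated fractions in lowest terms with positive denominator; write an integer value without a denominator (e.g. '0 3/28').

C = [4/15, 2/5, 1, 1]
j=0 picked index 0: u0 ∈ [0, 4/15)
j=1 picked index 1: u0 ∈ [1/60, 3/20)
j=2 picked index 2: u0 ∈ [-1/10, 1/2)
j=3 picked index 2: u0 ∈ [-7/20, 1/4)
intersection: [1/60, 3/20)

1/60 3/20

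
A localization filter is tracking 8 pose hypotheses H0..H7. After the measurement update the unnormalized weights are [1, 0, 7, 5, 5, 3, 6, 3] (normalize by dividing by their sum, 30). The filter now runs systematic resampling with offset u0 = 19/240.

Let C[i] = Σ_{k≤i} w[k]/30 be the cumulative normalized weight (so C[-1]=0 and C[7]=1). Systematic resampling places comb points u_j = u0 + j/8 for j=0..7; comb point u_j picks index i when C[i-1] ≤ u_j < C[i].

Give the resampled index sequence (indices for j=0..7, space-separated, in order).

2 2 3 4 4 6 6 7

C = [1/30, 1/30, 4/15, 13/30, 3/5, 7/10, 9/10, 1]
j=0: u_0=19/240 ∈ [1/30, 4/15) → index 2
j=1: u_1=49/240 ∈ [1/30, 4/15) → index 2
j=2: u_2=79/240 ∈ [4/15, 13/30) → index 3
j=3: u_3=109/240 ∈ [13/30, 3/5) → index 4
j=4: u_4=139/240 ∈ [13/30, 3/5) → index 4
j=5: u_5=169/240 ∈ [7/10, 9/10) → index 6
j=6: u_6=199/240 ∈ [7/10, 9/10) → index 6
j=7: u_7=229/240 ∈ [9/10, 1) → index 7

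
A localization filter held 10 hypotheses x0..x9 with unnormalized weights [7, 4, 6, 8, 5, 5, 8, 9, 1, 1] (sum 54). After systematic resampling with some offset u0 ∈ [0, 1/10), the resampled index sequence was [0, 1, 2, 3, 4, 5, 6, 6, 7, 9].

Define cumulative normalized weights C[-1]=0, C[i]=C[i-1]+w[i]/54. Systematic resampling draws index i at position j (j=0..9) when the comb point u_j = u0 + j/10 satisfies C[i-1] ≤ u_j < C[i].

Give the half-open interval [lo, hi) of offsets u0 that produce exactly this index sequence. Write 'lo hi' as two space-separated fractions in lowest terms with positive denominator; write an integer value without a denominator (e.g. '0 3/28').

C = [7/54, 11/54, 17/54, 25/54, 5/9, 35/54, 43/54, 26/27, 53/54, 1]
j=0 picked index 0: u0 ∈ [0, 7/54)
j=1 picked index 1: u0 ∈ [4/135, 14/135)
j=2 picked index 2: u0 ∈ [1/270, 31/270)
j=3 picked index 3: u0 ∈ [2/135, 22/135)
j=4 picked index 4: u0 ∈ [17/270, 7/45)
j=5 picked index 5: u0 ∈ [1/18, 4/27)
j=6 picked index 6: u0 ∈ [13/270, 53/270)
j=7 picked index 6: u0 ∈ [-7/135, 13/135)
j=8 picked index 7: u0 ∈ [-1/270, 22/135)
j=9 picked index 9: u0 ∈ [11/135, 1/10)
intersection: [11/135, 13/135)

11/135 13/135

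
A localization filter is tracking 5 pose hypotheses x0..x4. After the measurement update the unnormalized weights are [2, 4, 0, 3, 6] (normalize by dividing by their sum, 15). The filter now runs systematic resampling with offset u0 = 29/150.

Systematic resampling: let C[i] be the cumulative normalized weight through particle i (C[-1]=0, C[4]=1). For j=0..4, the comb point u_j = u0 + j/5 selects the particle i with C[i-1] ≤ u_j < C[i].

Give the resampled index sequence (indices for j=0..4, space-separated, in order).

C = [2/15, 2/5, 2/5, 3/5, 1]
j=0: u_0=29/150 ∈ [2/15, 2/5) → index 1
j=1: u_1=59/150 ∈ [2/15, 2/5) → index 1
j=2: u_2=89/150 ∈ [2/5, 3/5) → index 3
j=3: u_3=119/150 ∈ [3/5, 1) → index 4
j=4: u_4=149/150 ∈ [3/5, 1) → index 4

1 1 3 4 4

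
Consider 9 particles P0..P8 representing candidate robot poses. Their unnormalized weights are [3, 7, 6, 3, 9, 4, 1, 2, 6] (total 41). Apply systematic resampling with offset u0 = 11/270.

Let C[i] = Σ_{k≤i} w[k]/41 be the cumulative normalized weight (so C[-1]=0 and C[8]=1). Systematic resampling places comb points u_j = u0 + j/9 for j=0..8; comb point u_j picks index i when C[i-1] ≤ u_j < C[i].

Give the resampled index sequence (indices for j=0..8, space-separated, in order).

C = [3/41, 10/41, 16/41, 19/41, 28/41, 32/41, 33/41, 35/41, 1]
j=0: u_0=11/270 ∈ [0, 3/41) → index 0
j=1: u_1=41/270 ∈ [3/41, 10/41) → index 1
j=2: u_2=71/270 ∈ [10/41, 16/41) → index 2
j=3: u_3=101/270 ∈ [10/41, 16/41) → index 2
j=4: u_4=131/270 ∈ [19/41, 28/41) → index 4
j=5: u_5=161/270 ∈ [19/41, 28/41) → index 4
j=6: u_6=191/270 ∈ [28/41, 32/41) → index 5
j=7: u_7=221/270 ∈ [33/41, 35/41) → index 7
j=8: u_8=251/270 ∈ [35/41, 1) → index 8

0 1 2 2 4 4 5 7 8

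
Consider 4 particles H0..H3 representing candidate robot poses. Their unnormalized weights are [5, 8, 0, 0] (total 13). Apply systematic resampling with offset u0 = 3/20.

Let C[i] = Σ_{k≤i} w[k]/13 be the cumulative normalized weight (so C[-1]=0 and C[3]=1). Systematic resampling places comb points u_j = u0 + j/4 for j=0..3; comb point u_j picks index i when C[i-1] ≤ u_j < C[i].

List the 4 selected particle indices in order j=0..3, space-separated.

0 1 1 1

C = [5/13, 1, 1, 1]
j=0: u_0=3/20 ∈ [0, 5/13) → index 0
j=1: u_1=2/5 ∈ [5/13, 1) → index 1
j=2: u_2=13/20 ∈ [5/13, 1) → index 1
j=3: u_3=9/10 ∈ [5/13, 1) → index 1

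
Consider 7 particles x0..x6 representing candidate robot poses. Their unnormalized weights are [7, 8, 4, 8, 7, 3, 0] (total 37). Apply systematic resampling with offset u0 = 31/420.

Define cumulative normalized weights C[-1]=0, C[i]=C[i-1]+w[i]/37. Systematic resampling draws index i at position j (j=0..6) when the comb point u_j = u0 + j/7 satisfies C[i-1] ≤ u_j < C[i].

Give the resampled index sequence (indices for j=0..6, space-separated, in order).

0 1 1 2 3 4 5

C = [7/37, 15/37, 19/37, 27/37, 34/37, 1, 1]
j=0: u_0=31/420 ∈ [0, 7/37) → index 0
j=1: u_1=13/60 ∈ [7/37, 15/37) → index 1
j=2: u_2=151/420 ∈ [7/37, 15/37) → index 1
j=3: u_3=211/420 ∈ [15/37, 19/37) → index 2
j=4: u_4=271/420 ∈ [19/37, 27/37) → index 3
j=5: u_5=331/420 ∈ [27/37, 34/37) → index 4
j=6: u_6=391/420 ∈ [34/37, 1) → index 5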